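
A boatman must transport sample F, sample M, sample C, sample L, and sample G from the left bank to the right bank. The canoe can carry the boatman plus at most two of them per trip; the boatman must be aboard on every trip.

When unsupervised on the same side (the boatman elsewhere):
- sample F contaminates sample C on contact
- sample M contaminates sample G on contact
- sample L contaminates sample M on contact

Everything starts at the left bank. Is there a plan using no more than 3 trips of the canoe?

Counting alone: the boatman can take at most 2 across per trip to the right bank, so moving all 5 needs at least 3 loaded trips out, with a return between consecutive ones — at least 5 crossings.
Since 3 < 5, 3 crossings cannot be enough. (The shortest complete plan in fact takes 5:)
1. Boatman goes to the right bank with sample F and sample M.  [the left bank: sample C, sample G, sample L | the right bank: sample F, sample M]
2. Boatman goes back to the left bank alone.  [the left bank: sample C, sample G, sample L | the right bank: sample F, sample M]
3. Boatman goes to the right bank with sample G and sample L.  [the left bank: sample C | the right bank: sample F, sample G, sample L, sample M]
4. Boatman goes back to the left bank with sample M.  [the left bank: sample C, sample M | the right bank: sample F, sample G, sample L]
5. Boatman goes to the right bank with sample C and sample M.  [the left bank: — | the right bank: sample C, sample F, sample G, sample L, sample M]

No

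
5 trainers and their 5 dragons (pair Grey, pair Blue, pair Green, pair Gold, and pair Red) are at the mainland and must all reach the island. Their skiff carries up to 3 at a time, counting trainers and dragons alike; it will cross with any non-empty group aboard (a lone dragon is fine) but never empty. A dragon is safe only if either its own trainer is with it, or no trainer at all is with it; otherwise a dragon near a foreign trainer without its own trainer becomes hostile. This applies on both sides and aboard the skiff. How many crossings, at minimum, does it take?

11

Counting alone: each trip to the island takes at most 3 across and each return brings at least 1 back, so after t trips out (and t−1 returns) at most 3t − (t−1) of the 10 are across; that first reaches 10 at t = 5, so at least 9 crossings are needed.
The safety rule pushes this higher. Following every safe sequence of crossings, the most of the 10 that can be at the island as the skiff arrives there on crossing 9 is 9 — never all 10.
So no plan with fewer than 11 crossings exists, and this one achieves 11:
1. dragon Grey and trainer Grey cross → the island.
2. trainer Grey crosses ← the mainland.
3. dragon Blue, dragon Gold, and dragon Green cross → the island.
4. dragon Grey crosses ← the mainland.
5. trainer Blue, trainer Gold, and trainer Green cross → the island.
6. dragon Blue and trainer Blue cross ← the mainland.
7. trainer Blue, trainer Grey, and trainer Red cross → the island.
8. dragon Green crosses ← the mainland.
9. dragon Blue and dragon Grey cross → the island.
10. dragon Grey crosses ← the mainland.
11. dragon Green, dragon Grey, and dragon Red cross → the island.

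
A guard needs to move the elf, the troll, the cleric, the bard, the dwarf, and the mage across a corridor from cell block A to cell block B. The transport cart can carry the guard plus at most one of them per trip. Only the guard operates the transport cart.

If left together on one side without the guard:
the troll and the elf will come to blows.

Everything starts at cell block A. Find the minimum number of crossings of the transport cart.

11

Counting alone: the guard can take at most 1 across per trip to cell block B, so moving all 6 needs at least 6 loaded trips out, with a return between consecutive ones — at least 11 crossings.
The plan below uses exactly 11 crossings, so it is optimal:
1. Guard goes to cell block B with the elf.  [cell block A: the bard, the cleric, the dwarf, the mage, the troll | cell block B: the elf]
2. Guard goes back to cell block A alone.  [cell block A: the bard, the cleric, the dwarf, the mage, the troll | cell block B: the elf]
3. Guard goes to cell block B with the cleric.  [cell block A: the bard, the dwarf, the mage, the troll | cell block B: the cleric, the elf]
4. Guard goes back to cell block A alone.  [cell block A: the bard, the dwarf, the mage, the troll | cell block B: the cleric, the elf]
5. Guard goes to cell block B with the bard.  [cell block A: the dwarf, the mage, the troll | cell block B: the bard, the cleric, the elf]
6. Guard goes back to cell block A alone.  [cell block A: the dwarf, the mage, the troll | cell block B: the bard, the cleric, the elf]
7. Guard goes to cell block B with the dwarf.  [cell block A: the mage, the troll | cell block B: the bard, the cleric, the dwarf, the elf]
8. Guard goes back to cell block A alone.  [cell block A: the mage, the troll | cell block B: the bard, the cleric, the dwarf, the elf]
9. Guard goes to cell block B with the mage.  [cell block A: the troll | cell block B: the bard, the cleric, the dwarf, the elf, the mage]
10. Guard goes back to cell block A alone.  [cell block A: the troll | cell block B: the bard, the cleric, the dwarf, the elf, the mage]
11. Guard goes to cell block B with the troll.  [cell block A: — | cell block B: the bard, the cleric, the dwarf, the elf, the mage, the troll]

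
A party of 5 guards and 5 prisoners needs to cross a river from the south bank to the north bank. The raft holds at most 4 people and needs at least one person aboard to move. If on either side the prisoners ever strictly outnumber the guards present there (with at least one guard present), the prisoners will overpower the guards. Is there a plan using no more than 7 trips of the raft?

Yes — this plan uses 7 crossings (≤ 7):
1. 2 prisoners → the north bank.  (the south bank: 5G 3P; the north bank: 0G 2P)
2. 1 prisoner ← the south bank.  (the south bank: 5G 4P; the north bank: 0G 1P)
3. 4 prisoners → the north bank.  (the south bank: 5G 0P; the north bank: 0G 5P)
4. 1 prisoner ← the south bank.  (the south bank: 5G 1P; the north bank: 0G 4P)
5. 4 guards → the north bank.  (the south bank: 1G 1P; the north bank: 4G 4P)
6. 1 guard and 1 prisoner ← the south bank.  (the south bank: 2G 2P; the north bank: 3G 3P)
7. 2 guards and 2 prisoners → the north bank.  (the south bank: 0G 0P; the north bank: 5G 5P)

Yes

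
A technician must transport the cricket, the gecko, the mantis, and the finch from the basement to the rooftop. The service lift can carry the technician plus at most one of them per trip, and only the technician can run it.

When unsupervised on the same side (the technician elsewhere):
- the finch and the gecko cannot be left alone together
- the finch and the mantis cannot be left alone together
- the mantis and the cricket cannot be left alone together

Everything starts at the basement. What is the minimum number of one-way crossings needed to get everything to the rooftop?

Whatever the first load, the items left behind include a forbidden pair without the technician. No opening move is safe, so no plan exists.

impossible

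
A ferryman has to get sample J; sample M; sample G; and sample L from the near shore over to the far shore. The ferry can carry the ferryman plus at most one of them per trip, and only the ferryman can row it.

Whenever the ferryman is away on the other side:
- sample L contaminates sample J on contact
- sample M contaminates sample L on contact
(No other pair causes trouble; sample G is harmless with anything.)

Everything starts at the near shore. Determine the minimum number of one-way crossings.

Counting alone: the ferryman can take at most 1 across per trip to the far shore, so moving all 4 needs at least 4 loaded trips out, with a return between consecutive ones — at least 7 crossings.
The safety rule pushes this higher. Following every safe sequence of crossings, the most of the 4 that can be at the far shore as the ferry arrives there on crossing 7 is 3 — never all 4.
So no plan with fewer than 9 crossings exists, and this one achieves 9:
1. Ferryman goes to the far shore with sample L.
2. Ferryman goes back to the near shore alone.
3. Ferryman goes to the far shore with sample J.
4. Ferryman goes back to the near shore with sample L.
5. Ferryman goes to the far shore with sample M.
6. Ferryman goes back to the near shore alone.
7. Ferryman goes to the far shore with sample G.
8. Ferryman goes back to the near shore alone.
9. Ferryman goes to the far shore with sample L.

9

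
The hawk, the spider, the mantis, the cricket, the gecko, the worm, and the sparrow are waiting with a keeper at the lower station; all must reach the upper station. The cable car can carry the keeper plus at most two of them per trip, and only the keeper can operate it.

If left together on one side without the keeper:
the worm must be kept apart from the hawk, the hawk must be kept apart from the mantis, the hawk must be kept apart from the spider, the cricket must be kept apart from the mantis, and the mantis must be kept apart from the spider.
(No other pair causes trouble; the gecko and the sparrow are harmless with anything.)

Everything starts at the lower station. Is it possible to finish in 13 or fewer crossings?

Yes

Yes — this plan uses 11 crossings (≤ 13):
1. Keeper goes to the upper station with the hawk and the mantis.  [the lower station: the cricket, the gecko, the sparrow, the spider, the worm | the upper station: the hawk, the mantis]
2. Keeper goes back to the lower station with the hawk.  [the lower station: the cricket, the gecko, the hawk, the sparrow, the spider, the worm | the upper station: the mantis]
3. Keeper goes to the upper station with the cricket and the hawk.  [the lower station: the gecko, the sparrow, the spider, the worm | the upper station: the cricket, the hawk, the mantis]
4. Keeper goes back to the lower station with the mantis.  [the lower station: the gecko, the mantis, the sparrow, the spider, the worm | the upper station: the cricket, the hawk]
5. Keeper goes to the upper station with the gecko and the spider.  [the lower station: the mantis, the sparrow, the worm | the upper station: the cricket, the gecko, the hawk, the spider]
6. Keeper goes back to the lower station with the hawk.  [the lower station: the hawk, the mantis, the sparrow, the worm | the upper station: the cricket, the gecko, the spider]
7. Keeper goes to the upper station with the hawk and the worm.  [the lower station: the mantis, the sparrow | the upper station: the cricket, the gecko, the hawk, the spider, the worm]
8. Keeper goes back to the lower station with the hawk.  [the lower station: the hawk, the mantis, the sparrow | the upper station: the cricket, the gecko, the spider, the worm]
9. Keeper goes to the upper station with the hawk and the sparrow.  [the lower station: the mantis | the upper station: the cricket, the gecko, the hawk, the sparrow, the spider, the worm]
10. Keeper goes back to the lower station with the hawk.  [the lower station: the hawk, the mantis | the upper station: the cricket, the gecko, the sparrow, the spider, the worm]
11. Keeper goes to the upper station with the hawk and the mantis.  [the lower station: — | the upper station: the cricket, the gecko, the hawk, the mantis, the sparrow, the spider, the worm]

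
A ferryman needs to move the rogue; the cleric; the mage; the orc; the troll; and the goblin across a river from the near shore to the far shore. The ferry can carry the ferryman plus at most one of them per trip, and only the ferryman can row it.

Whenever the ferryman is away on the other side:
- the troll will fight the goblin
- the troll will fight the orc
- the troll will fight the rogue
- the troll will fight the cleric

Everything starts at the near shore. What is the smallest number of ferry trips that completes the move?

impossible

Following every safe sequence of crossings from the start, the most of the 6 that can be at the far shore as the ferry arrives there on crossings 1, 3, 5 is 1, 2, 3 respectively; the best ever achieved is 3 of 6.
From crossing 7 on, no configuration arises that was not already reachable earlier: only 22 distinct safe configurations (who is on which side, and where the ferry is) can ever be reached, none of them has everyone across, and every continuation just revisits them. So no valid plan exists.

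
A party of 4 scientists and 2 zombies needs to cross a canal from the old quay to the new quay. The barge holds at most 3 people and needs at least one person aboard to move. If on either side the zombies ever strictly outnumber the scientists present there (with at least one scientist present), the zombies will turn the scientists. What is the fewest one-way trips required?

Counting alone: each trip to the new quay takes at most 3 across and each return brings at least 1 back, so after t trips out (and t−1 returns) at most 3t − (t−1) of the 6 are across; that first reaches 6 at t = 3, so at least 5 crossings are needed.
The plan below uses exactly 5 crossings, so it is optimal:
1. 2 zombies → the new quay.  (the old quay: 4S 0Z; the new quay: 0S 2Z)
2. 1 zombie ← the old quay.  (the old quay: 4S 1Z; the new quay: 0S 1Z)
3. 2 scientists and 1 zombie → the new quay.  (the old quay: 2S 0Z; the new quay: 2S 2Z)
4. 1 zombie ← the old quay.  (the old quay: 2S 1Z; the new quay: 2S 1Z)
5. 2 scientists and 1 zombie → the new quay.  (the old quay: 0S 0Z; the new quay: 4S 2Z)

5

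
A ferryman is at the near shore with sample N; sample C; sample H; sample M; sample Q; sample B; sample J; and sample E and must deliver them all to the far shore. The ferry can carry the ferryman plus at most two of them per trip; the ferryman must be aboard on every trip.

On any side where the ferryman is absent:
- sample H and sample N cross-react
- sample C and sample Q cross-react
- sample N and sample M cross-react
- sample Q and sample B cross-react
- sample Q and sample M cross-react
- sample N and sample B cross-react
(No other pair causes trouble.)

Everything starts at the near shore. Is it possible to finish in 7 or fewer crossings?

No

Counting alone: the ferryman can take at most 2 across per trip to the far shore, so moving all 8 needs at least 4 loaded trips out, with a return between consecutive ones — at least 7 crossings.
The safety rule pushes this higher. Following every safe sequence of crossings, the most of the 8 that can be at the far shore as the ferry arrives there on crossing 7 is 6 — never all 8.
So the move cannot be finished within 7 crossings. (The shortest complete plan takes 9:)
1. Ferryman goes to the far shore with sample N and sample Q.  [the near shore: sample B, sample C, sample E, sample H, sample J, sample M | the far shore: sample N, sample Q]
2. Ferryman goes back to the near shore alone.  [the near shore: sample B, sample C, sample E, sample H, sample J, sample M | the far shore: sample N, sample Q]
3. Ferryman goes to the far shore with sample C and sample H.  [the near shore: sample B, sample E, sample J, sample M | the far shore: sample C, sample H, sample N, sample Q]
4. Ferryman goes back to the near shore with sample N and sample Q.  [the near shore: sample B, sample E, sample J, sample M, sample N, sample Q | the far shore: sample C, sample H]
5. Ferryman goes to the far shore with sample B and sample M.  [the near shore: sample E, sample J, sample N, sample Q | the far shore: sample B, sample C, sample H, sample M]
6. Ferryman goes back to the near shore alone.  [the near shore: sample E, sample J, sample N, sample Q | the far shore: sample B, sample C, sample H, sample M]
7. Ferryman goes to the far shore with sample E and sample J.  [the near shore: sample N, sample Q | the far shore: sample B, sample C, sample E, sample H, sample J, sample M]
8. Ferryman goes back to the near shore alone.  [the near shore: sample N, sample Q | the far shore: sample B, sample C, sample E, sample H, sample J, sample M]
9. Ferryman goes to the far shore with sample N and sample Q.  [the near shore: — | the far shore: sample B, sample C, sample E, sample H, sample J, sample M, sample N, sample Q]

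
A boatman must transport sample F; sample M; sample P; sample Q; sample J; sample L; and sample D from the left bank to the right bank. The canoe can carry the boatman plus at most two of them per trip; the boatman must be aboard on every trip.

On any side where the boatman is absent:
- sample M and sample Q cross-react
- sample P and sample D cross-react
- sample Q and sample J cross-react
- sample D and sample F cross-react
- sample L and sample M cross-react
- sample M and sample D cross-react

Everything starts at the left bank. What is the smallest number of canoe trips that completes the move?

impossible

Whatever the first load, the items left behind include a forbidden pair without the boatman. No opening move is safe, so no plan exists.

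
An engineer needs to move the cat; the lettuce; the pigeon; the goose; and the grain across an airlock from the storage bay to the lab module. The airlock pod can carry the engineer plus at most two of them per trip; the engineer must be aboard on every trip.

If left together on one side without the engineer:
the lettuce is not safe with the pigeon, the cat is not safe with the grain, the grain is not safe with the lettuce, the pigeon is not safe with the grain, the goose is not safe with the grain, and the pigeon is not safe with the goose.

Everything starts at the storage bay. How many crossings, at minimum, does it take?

Counting alone: the engineer can take at most 2 across per trip to the lab module, so moving all 5 needs at least 3 loaded trips out, with a return between consecutive ones — at least 5 crossings.
The safety rule pushes this higher. Following every safe sequence of crossings, the most of the 5 that can be at the lab module as the airlock pod arrives there on crossing 5 is 4 — never all 5.
So no plan with fewer than 7 crossings exists, and this one achieves 7:
1. Engineer goes to the lab module with the grain and the pigeon.
2. Engineer goes back to the storage bay with the pigeon.
3. Engineer goes to the lab module with the cat and the pigeon.
4. Engineer goes back to the storage bay with the grain.
5. Engineer goes to the lab module with the goose and the lettuce.
6. Engineer goes back to the storage bay with the pigeon.
7. Engineer goes to the lab module with the grain and the pigeon.

7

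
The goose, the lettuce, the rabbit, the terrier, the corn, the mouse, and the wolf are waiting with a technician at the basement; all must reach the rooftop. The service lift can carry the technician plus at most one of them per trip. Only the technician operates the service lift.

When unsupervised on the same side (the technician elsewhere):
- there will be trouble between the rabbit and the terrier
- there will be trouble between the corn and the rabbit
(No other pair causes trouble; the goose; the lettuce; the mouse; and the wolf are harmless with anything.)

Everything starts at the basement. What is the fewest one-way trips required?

15

Counting alone: the technician can take at most 1 across per trip to the rooftop, so moving all 7 needs at least 7 loaded trips out, with a return between consecutive ones — at least 13 crossings.
The safety rule pushes this higher. Following every safe sequence of crossings, the most of the 7 that can be at the rooftop as the service lift arrives there on crossing 13 is 6 — never all 7.
So no plan with fewer than 15 crossings exists, and this one achieves 15:
1. Technician goes to the rooftop with the rabbit.  [the basement: the corn, the goose, the lettuce, the mouse, the terrier, the wolf | the rooftop: the rabbit]
2. Technician goes back to the basement alone.  [the basement: the corn, the goose, the lettuce, the mouse, the terrier, the wolf | the rooftop: the rabbit]
3. Technician goes to the rooftop with the goose.  [the basement: the corn, the lettuce, the mouse, the terrier, the wolf | the rooftop: the goose, the rabbit]
4. Technician goes back to the basement alone.  [the basement: the corn, the lettuce, the mouse, the terrier, the wolf | the rooftop: the goose, the rabbit]
5. Technician goes to the rooftop with the lettuce.  [the basement: the corn, the mouse, the terrier, the wolf | the rooftop: the goose, the lettuce, the rabbit]
6. Technician goes back to the basement alone.  [the basement: the corn, the mouse, the terrier, the wolf | the rooftop: the goose, the lettuce, the rabbit]
7. Technician goes to the rooftop with the terrier.  [the basement: the corn, the mouse, the wolf | the rooftop: the goose, the lettuce, the rabbit, the terrier]
8. Technician goes back to the basement with the rabbit.  [the basement: the corn, the mouse, the rabbit, the wolf | the rooftop: the goose, the lettuce, the terrier]
9. Technician goes to the rooftop with the corn.  [the basement: the mouse, the rabbit, the wolf | the rooftop: the corn, the goose, the lettuce, the terrier]
10. Technician goes back to the basement alone.  [the basement: the mouse, the rabbit, the wolf | the rooftop: the corn, the goose, the lettuce, the terrier]
11. Technician goes to the rooftop with the mouse.  [the basement: the rabbit, the wolf | the rooftop: the corn, the goose, the lettuce, the mouse, the terrier]
12. Technician goes back to the basement alone.  [the basement: the rabbit, the wolf | the rooftop: the corn, the goose, the lettuce, the mouse, the terrier]
13. Technician goes to the rooftop with the wolf.  [the basement: the rabbit | the rooftop: the corn, the goose, the lettuce, the mouse, the terrier, the wolf]
14. Technician goes back to the basement alone.  [the basement: the rabbit | the rooftop: the corn, the goose, the lettuce, the mouse, the terrier, the wolf]
15. Technician goes to the rooftop with the rabbit.  [the basement: — | the rooftop: the corn, the goose, the lettuce, the mouse, the rabbit, the terrier, the wolf]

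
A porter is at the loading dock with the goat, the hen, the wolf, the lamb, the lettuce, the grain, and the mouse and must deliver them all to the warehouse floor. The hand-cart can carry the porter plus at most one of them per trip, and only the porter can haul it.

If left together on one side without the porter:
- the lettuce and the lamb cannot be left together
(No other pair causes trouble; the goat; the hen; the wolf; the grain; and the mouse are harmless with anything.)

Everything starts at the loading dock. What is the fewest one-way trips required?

13

Counting alone: the porter can take at most 1 across per trip to the warehouse floor, so moving all 7 needs at least 7 loaded trips out, with a return between consecutive ones — at least 13 crossings.
The plan below uses exactly 13 crossings, so it is optimal:
1. Porter goes to the warehouse floor with the lamb.  [the loading dock: the goat, the grain, the hen, the lettuce, the mouse, the wolf | the warehouse floor: the lamb]
2. Porter goes back to the loading dock alone.  [the loading dock: the goat, the grain, the hen, the lettuce, the mouse, the wolf | the warehouse floor: the lamb]
3. Porter goes to the warehouse floor with the goat.  [the loading dock: the grain, the hen, the lettuce, the mouse, the wolf | the warehouse floor: the goat, the lamb]
4. Porter goes back to the loading dock alone.  [the loading dock: the grain, the hen, the lettuce, the mouse, the wolf | the warehouse floor: the goat, the lamb]
5. Porter goes to the warehouse floor with the hen.  [the loading dock: the grain, the lettuce, the mouse, the wolf | the warehouse floor: the goat, the hen, the lamb]
6. Porter goes back to the loading dock alone.  [the loading dock: the grain, the lettuce, the mouse, the wolf | the warehouse floor: the goat, the hen, the lamb]
7. Porter goes to the warehouse floor with the wolf.  [the loading dock: the grain, the lettuce, the mouse | the warehouse floor: the goat, the hen, the lamb, the wolf]
8. Porter goes back to the loading dock alone.  [the loading dock: the grain, the lettuce, the mouse | the warehouse floor: the goat, the hen, the lamb, the wolf]
9. Porter goes to the warehouse floor with the grain.  [the loading dock: the lettuce, the mouse | the warehouse floor: the goat, the grain, the hen, the lamb, the wolf]
10. Porter goes back to the loading dock alone.  [the loading dock: the lettuce, the mouse | the warehouse floor: the goat, the grain, the hen, the lamb, the wolf]
11. Porter goes to the warehouse floor with the mouse.  [the loading dock: the lettuce | the warehouse floor: the goat, the grain, the hen, the lamb, the mouse, the wolf]
12. Porter goes back to the loading dock alone.  [the loading dock: the lettuce | the warehouse floor: the goat, the grain, the hen, the lamb, the mouse, the wolf]
13. Porter goes to the warehouse floor with the lettuce.  [the loading dock: — | the warehouse floor: the goat, the grain, the hen, the lamb, the lettuce, the mouse, the wolf]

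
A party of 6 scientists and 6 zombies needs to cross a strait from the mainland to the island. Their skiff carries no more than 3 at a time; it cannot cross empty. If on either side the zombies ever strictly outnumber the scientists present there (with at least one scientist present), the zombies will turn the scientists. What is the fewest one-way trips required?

impossible

Following every safe sequence of crossings from the start, the most of the 12 that can be at the island as the skiff arrives there on crossings 1, 3, 5 is 3, 5, 6 respectively; the best ever achieved is 6 of 12.
From crossing 7 on, no configuration arises that was not already reachable earlier: only 17 distinct safe configurations (who is on which side, and where the skiff is) can ever be reached, none of them has everyone across, and every continuation just revisits them. They are: 0 scientists + 0 zombies across (skiff back at the start); 0 scientists + 1 zombie across (skiff there); 0 scientists + 1 zombie across (skiff back at the start); 0 scientists + 2 zombies across (skiff there); 0 scientists + 2 zombies across (skiff back at the start); 0 scientists + 3 zombies across (skiff there); 0 scientists + 3 zombies across (skiff back at the start); 0 scientists + 4 zombies across (skiff there); 0 scientists + 4 zombies across (skiff back at the start); 0 scientists + 5 zombies across (skiff there); 0 scientists + 5 zombies across (skiff back at the start); 0 scientists + 6 zombies across (skiff there); 1 scientist + 1 zombie across (skiff there); 1 scientist + 1 zombie across (skiff back at the start); 2 scientists + 2 zombies across (skiff there); 2 scientists + 2 zombies across (skiff back at the start); 3 scientists + 3 zombies across (skiff there). So no valid plan exists.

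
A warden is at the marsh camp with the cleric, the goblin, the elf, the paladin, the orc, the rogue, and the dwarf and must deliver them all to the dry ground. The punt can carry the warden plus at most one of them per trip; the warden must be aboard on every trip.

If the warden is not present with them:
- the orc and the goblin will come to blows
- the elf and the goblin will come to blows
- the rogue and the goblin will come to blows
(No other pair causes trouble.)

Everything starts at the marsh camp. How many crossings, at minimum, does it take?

Following every safe sequence of crossings from the start, the most of the 7 that can be at the dry ground as the punt arrives there on crossings 1, 3, 5, 7, 9 is 1, 2, 3, 4, 5 respectively; the best ever achieved is 5 of 7.
From crossing 11 on, no configuration arises that was not already reachable earlier: only 72 distinct safe configurations (who is on which side, and where the punt is) can ever be reached, none of them has everyone across, and every continuation just revisits them. So no valid plan exists.

impossible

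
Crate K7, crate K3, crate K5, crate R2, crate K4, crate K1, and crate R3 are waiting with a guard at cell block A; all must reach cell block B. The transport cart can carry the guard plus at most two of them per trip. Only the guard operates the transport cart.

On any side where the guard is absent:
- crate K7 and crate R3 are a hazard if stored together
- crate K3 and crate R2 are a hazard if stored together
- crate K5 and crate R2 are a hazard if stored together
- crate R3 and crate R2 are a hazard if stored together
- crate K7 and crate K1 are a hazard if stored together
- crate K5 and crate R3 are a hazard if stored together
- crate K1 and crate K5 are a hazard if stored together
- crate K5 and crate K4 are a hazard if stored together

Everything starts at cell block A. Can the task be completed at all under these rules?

Whatever the first load, the items left behind include a forbidden pair without the guard. No opening move is safe, so no plan exists.

No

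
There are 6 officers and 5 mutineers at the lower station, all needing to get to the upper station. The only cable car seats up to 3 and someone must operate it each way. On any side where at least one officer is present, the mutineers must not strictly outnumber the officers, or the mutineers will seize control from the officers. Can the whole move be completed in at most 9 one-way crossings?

Yes — this plan uses 9 crossings (≤ 9):
1. 3 mutineers → the upper station.  (the lower station: 6O 2M; the upper station: 0O 3M)
2. 1 mutineer ← the lower station.  (the lower station: 6O 3M; the upper station: 0O 2M)
3. 3 officers → the upper station.  (the lower station: 3O 3M; the upper station: 3O 2M)
4. 1 officer ← the lower station.  (the lower station: 4O 3M; the upper station: 2O 2M)
5. 2 officers and 1 mutineer → the upper station.  (the lower station: 2O 2M; the upper station: 4O 3M)
6. 1 officer ← the lower station.  (the lower station: 3O 2M; the upper station: 3O 3M)
7. 2 officers and 1 mutineer → the upper station.  (the lower station: 1O 1M; the upper station: 5O 4M)
8. 1 officer ← the lower station.  (the lower station: 2O 1M; the upper station: 4O 4M)
9. 2 officers and 1 mutineer → the upper station.  (the lower station: 0O 0M; the upper station: 6O 5M)

Yes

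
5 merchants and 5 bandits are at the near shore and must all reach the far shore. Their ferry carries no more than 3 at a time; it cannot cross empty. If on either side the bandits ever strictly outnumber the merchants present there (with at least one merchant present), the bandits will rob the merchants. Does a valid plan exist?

Yes

1. 2 bandits → the far shore.  (the near shore: 5M 3B; the far shore: 0M 2B)
2. 1 bandit ← the near shore.  (the near shore: 5M 4B; the far shore: 0M 1B)
3. 3 bandits → the far shore.  (the near shore: 5M 1B; the far shore: 0M 4B)
4. 1 bandit ← the near shore.  (the near shore: 5M 2B; the far shore: 0M 3B)
5. 3 merchants → the far shore.  (the near shore: 2M 2B; the far shore: 3M 3B)
6. 1 merchant and 1 bandit ← the near shore.  (the near shore: 3M 3B; the far shore: 2M 2B)
7. 3 merchants → the far shore.  (the near shore: 0M 3B; the far shore: 5M 2B)
8. 1 bandit ← the near shore.  (the near shore: 0M 4B; the far shore: 5M 1B)
9. 2 bandits → the far shore.  (the near shore: 0M 2B; the far shore: 5M 3B)
10. 1 bandit ← the near shore.  (the near shore: 0M 3B; the far shore: 5M 2B)
11. 3 bandits → the far shore.  (the near shore: 0M 0B; the far shore: 5M 5B)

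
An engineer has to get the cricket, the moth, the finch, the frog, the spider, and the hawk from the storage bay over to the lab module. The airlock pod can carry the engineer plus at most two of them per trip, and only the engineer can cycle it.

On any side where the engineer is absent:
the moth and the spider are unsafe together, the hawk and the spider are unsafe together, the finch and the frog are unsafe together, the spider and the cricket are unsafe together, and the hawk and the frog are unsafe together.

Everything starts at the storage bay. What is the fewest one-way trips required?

Counting alone: the engineer can take at most 2 across per trip to the lab module, so moving all 6 needs at least 3 loaded trips out, with a return between consecutive ones — at least 5 crossings.
The safety rule pushes this higher. Following every safe sequence of crossings, the most of the 6 that can be at the lab module as the airlock pod arrives there on crossing 5 is 5 — never all 6.
So no plan with fewer than 7 crossings exists, and this one achieves 7:
1. Engineer goes to the lab module with the frog and the spider.  [the storage bay: the cricket, the finch, the hawk, the moth | the lab module: the frog, the spider]
2. Engineer goes back to the storage bay alone.  [the storage bay: the cricket, the finch, the hawk, the moth | the lab module: the frog, the spider]
3. Engineer goes to the lab module with the cricket and the moth.  [the storage bay: the finch, the hawk | the lab module: the cricket, the frog, the moth, the spider]
4. Engineer goes back to the storage bay with the spider.  [the storage bay: the finch, the hawk, the spider | the lab module: the cricket, the frog, the moth]
5. Engineer goes to the lab module with the finch and the hawk.  [the storage bay: the spider | the lab module: the cricket, the finch, the frog, the hawk, the moth]
6. Engineer goes back to the storage bay with the frog.  [the storage bay: the frog, the spider | the lab module: the cricket, the finch, the hawk, the moth]
7. Engineer goes to the lab module with the frog and the spider.  [the storage bay: — | the lab module: the cricket, the finch, the frog, the hawk, the moth, the spider]

7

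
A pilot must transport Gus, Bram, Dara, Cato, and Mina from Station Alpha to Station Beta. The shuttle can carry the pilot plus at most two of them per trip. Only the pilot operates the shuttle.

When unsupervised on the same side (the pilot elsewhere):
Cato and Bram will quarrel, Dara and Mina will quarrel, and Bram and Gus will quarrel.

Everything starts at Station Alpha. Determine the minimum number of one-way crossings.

Counting alone: the pilot can take at most 2 across per trip to Station Beta, so moving all 5 needs at least 3 loaded trips out, with a return between consecutive ones — at least 5 crossings.
The plan below uses exactly 5 crossings, so it is optimal:
1. Pilot goes to Station Beta with Bram and Dara.  [Station Alpha: Cato, Gus, Mina | Station Beta: Bram, Dara]
2. Pilot goes back to Station Alpha alone.  [Station Alpha: Cato, Gus, Mina | Station Beta: Bram, Dara]
3. Pilot goes to Station Beta with Cato and Gus.  [Station Alpha: Mina | Station Beta: Bram, Cato, Dara, Gus]
4. Pilot goes back to Station Alpha with Bram.  [Station Alpha: Bram, Mina | Station Beta: Cato, Dara, Gus]
5. Pilot goes to Station Beta with Bram and Mina.  [Station Alpha: — | Station Beta: Bram, Cato, Dara, Gus, Mina]

5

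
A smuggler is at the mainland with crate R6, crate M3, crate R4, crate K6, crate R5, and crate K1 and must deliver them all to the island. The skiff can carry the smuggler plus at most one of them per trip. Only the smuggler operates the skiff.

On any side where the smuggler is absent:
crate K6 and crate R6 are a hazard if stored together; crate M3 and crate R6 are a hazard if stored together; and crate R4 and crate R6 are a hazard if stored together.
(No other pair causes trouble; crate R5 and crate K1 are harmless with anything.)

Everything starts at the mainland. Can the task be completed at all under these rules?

No

Following every safe sequence of crossings from the start, the most of the 6 that can be at the island as the skiff arrives there on crossings 1, 3, 5, 7 is 1, 2, 3, 4 respectively; the best ever achieved is 4 of 6.
From crossing 9 on, no configuration arises that was not already reachable earlier: only 36 distinct safe configurations (who is on which side, and where the skiff is) can ever be reached, none of them has everyone across, and every continuation just revisits them. So no valid plan exists.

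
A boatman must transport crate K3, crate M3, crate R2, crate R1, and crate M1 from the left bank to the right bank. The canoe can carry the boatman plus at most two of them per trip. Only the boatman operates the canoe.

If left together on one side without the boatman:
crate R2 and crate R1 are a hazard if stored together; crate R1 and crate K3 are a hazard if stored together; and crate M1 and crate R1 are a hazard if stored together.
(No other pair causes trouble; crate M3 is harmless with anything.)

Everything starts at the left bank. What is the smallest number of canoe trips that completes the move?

Counting alone: the boatman can take at most 2 across per trip to the right bank, so moving all 5 needs at least 3 loaded trips out, with a return between consecutive ones — at least 5 crossings.
The plan below uses exactly 5 crossings, so it is optimal:
1. Boatman goes to the right bank with crate K3 and crate R1.
2. Boatman goes back to the left bank with crate R1.
3. Boatman goes to the right bank with crate M1 and crate R2.
4. Boatman goes back to the left bank alone.
5. Boatman goes to the right bank with crate M3 and crate R1.

5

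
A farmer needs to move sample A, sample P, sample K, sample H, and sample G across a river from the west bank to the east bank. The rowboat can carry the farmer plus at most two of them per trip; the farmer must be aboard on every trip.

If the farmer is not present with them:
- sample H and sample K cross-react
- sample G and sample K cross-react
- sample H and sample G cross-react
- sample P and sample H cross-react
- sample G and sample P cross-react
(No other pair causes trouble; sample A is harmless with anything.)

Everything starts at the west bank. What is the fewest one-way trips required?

7

Counting alone: the farmer can take at most 2 across per trip to the east bank, so moving all 5 needs at least 3 loaded trips out, with a return between consecutive ones — at least 5 crossings.
The safety rule pushes this higher. Following every safe sequence of crossings, the most of the 5 that can be at the east bank as the rowboat arrives there on crossing 5 is 4 — never all 5.
So no plan with fewer than 7 crossings exists, and this one achieves 7:
1. Farmer goes to the east bank with sample G and sample H.
2. Farmer goes back to the west bank with sample H.
3. Farmer goes to the east bank with sample A and sample H.
4. Farmer goes back to the west bank with sample H.
5. Farmer goes to the east bank with sample K and sample P.
6. Farmer goes back to the west bank with sample G.
7. Farmer goes to the east bank with sample G and sample H.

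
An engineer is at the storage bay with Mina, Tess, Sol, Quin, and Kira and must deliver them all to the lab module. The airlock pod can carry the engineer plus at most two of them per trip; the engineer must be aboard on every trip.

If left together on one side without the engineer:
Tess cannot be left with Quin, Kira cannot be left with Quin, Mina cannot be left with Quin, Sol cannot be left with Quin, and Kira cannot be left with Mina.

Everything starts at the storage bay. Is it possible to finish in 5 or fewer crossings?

Counting alone: the engineer can take at most 2 across per trip to the lab module, so moving all 5 needs at least 3 loaded trips out, with a return between consecutive ones — at least 5 crossings.
The safety rule pushes this higher. Following every safe sequence of crossings, the most of the 5 that can be at the lab module as the airlock pod arrives there on crossing 5 is 4 — never all 5.
So the move cannot be finished within 5 crossings. (The shortest complete plan takes 7:)
1. Engineer goes to the lab module with Mina and Quin.
2. Engineer goes back to the storage bay with Mina.
3. Engineer goes to the lab module with Mina and Tess.
4. Engineer goes back to the storage bay with Quin.
5. Engineer goes to the lab module with Quin and Sol.
6. Engineer goes back to the storage bay with Quin.
7. Engineer goes to the lab module with Kira and Quin.

No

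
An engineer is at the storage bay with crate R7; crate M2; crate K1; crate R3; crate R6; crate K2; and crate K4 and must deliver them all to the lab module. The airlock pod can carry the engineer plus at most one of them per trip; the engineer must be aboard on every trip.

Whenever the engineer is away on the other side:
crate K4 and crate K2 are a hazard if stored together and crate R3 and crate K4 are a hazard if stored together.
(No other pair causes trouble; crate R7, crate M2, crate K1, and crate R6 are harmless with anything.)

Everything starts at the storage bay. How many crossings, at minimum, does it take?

Counting alone: the engineer can take at most 1 across per trip to the lab module, so moving all 7 needs at least 7 loaded trips out, with a return between consecutive ones — at least 13 crossings.
The safety rule pushes this higher. Following every safe sequence of crossings, the most of the 7 that can be at the lab module as the airlock pod arrives there on crossing 13 is 6 — never all 7.
So no plan with fewer than 15 crossings exists, and this one achieves 15:
1. Engineer goes to the lab module with crate K4.
2. Engineer goes back to the storage bay alone.
3. Engineer goes to the lab module with crate R7.
4. Engineer goes back to the storage bay alone.
5. Engineer goes to the lab module with crate M2.
6. Engineer goes back to the storage bay alone.
7. Engineer goes to the lab module with crate K1.
8. Engineer goes back to the storage bay alone.
9. Engineer goes to the lab module with crate R3.
10. Engineer goes back to the storage bay with crate K4.
11. Engineer goes to the lab module with crate K2.
12. Engineer goes back to the storage bay alone.
13. Engineer goes to the lab module with crate R6.
14. Engineer goes back to the storage bay alone.
15. Engineer goes to the lab module with crate K4.

15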